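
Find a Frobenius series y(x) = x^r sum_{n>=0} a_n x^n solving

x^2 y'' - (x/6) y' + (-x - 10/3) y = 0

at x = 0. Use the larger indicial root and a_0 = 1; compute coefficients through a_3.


Write in Frobenius form y'' + (p(x)/x) y' + (q(x)/x^2) y = 0:
  p(x) = -1/6,  q(x) = -x - 10/3.
Indicial equation: r(r-1) + (-1/6) r + (-10/3) = 0 -> roots r_1 = 5/2, r_2 = -4/3.
Take r = r_1 = 5/2. Let y(x) = x^r sum_{n>=0} a_n x^n with a_0 = 1.
Substitute y = x^r sum a_n x^n and match x^{r+n}. The recurrence is
  D(n) a_n - 1 a_{n-1} = 0,  where D(n) = (r+n)(r+n-1) + (-1/6)(r+n) + (-10/3).
  a_n = 1 / D(n) * a_{n-1}.
Since the indicial polynomial factors as (r - r_1)(r - r_2), D(n) = (r_1 + n - r_1)(r_1 + n - r_2) = n(n + 23/6).
Evaluating step by step (a_0 = 1):
  n = 1: D(1) = 1(1 + 23/6) = 29/6; numerator = 1(1) = 1; a_1 = (1)/(29/6) = 6/29
  n = 2: D(2) = 2(2 + 23/6) = 35/3; numerator = 1(6/29) = 6/29; a_2 = (6/29)/(35/3) = 18/1015
  n = 3: D(3) = 3(3 + 23/6) = 41/2; numerator = 1(18/1015) = 18/1015; a_3 = (18/1015)/(41/2) = 36/41615

r = 5/2; a_0 = 1; a_1 = 6/29; a_2 = 18/1015; a_3 = 36/41615


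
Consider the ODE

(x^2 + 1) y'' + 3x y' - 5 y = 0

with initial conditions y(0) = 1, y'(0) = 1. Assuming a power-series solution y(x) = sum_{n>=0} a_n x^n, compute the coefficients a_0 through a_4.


Ansatz: y(x) = sum_{n>=0} a_n x^n, so y'(x) = sum_{n>=1} n a_n x^(n-1) and y''(x) = sum_{n>=2} n(n-1) a_n x^(n-2).
Substitute into P(x) y'' + Q(x) y' + R(x) y = 0 with P(x) = x^2 + 1, Q(x) = 3x, R(x) = -5, and match powers of x.
Initial conditions: a_0 = 1, a_1 = 1.
Setting the coefficient of each power of x to zero and solving order by order (substituting the coefficients already found):
  x^0: 2 a_2 - 5 a_0 = 0  ->  2 a_2 = 5 a_0 = 5  ->  a_2 = 5/2
  x^1: 6 a_3 - 2 a_1 = 0  ->  6 a_3 = 2 a_1 = 2  ->  a_3 = 1/3
  x^2: 12 a_4 + 3 a_2 = 0  ->  12 a_4 = -3 a_2 = -15/2  ->  a_4 = -5/8
Truncated series: y(x) = 1 + x + (5/2) x^2 + (1/3) x^3 - (5/8) x^4 + O(x^5).

a_0 = 1; a_1 = 1; a_2 = 5/2; a_3 = 1/3; a_4 = -5/8


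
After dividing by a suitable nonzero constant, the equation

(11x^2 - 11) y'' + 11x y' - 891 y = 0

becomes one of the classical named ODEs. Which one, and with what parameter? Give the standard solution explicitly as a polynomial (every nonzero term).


All three coefficients share the factor -11; dividing through by -11 gives  (1 - x^2) y'' - x y' + 81 y = 0.
This matches the Chebyshev equation (1 - x^2) y'' - x y' + n^2 y = 0 (note the -x y' term, not -2x y') with n^2 = 81, so n = 9; the polynomial solution is T_9(x).
With y = sum_k a_k x^k, matching x^k gives (k+2)(k+1) a_{k+2} = (k^2 - n^2) a_k = (k - 9)(k + 9) a_k. The right side vanishes at k = 9, so the series with the parity of 9 terminates at degree 9.
Standard normalization: leading coefficient of T_n is 2^(n-1), so a_9 = 2^8 = 256. Work downward with a_k = (k+1)(k+2) a_{k+2} / ((k - 9)(k + 9)):
  a_7 = (8)(9)(256) / ((7 - 9)(7 + 9)) = 18432/(-32) = -576
  a_5 = (6)(7)(-576) / ((5 - 9)(5 + 9)) = -24192/(-56) = 432
  a_3 = (4)(5)(432) / ((3 - 9)(3 + 9)) = 8640/(-72) = -120
  a_1 = (2)(3)(-120) / ((1 - 9)(1 + 9)) = -720/(-80) = 9
Hence T_9(x) = 256 x^9 - 576 x^7 + 432 x^5 - 120 x^3 + 9 x.

T_9(x); series = 256 x^9 - 576 x^7 + 432 x^5 - 120 x^3 + 9 x


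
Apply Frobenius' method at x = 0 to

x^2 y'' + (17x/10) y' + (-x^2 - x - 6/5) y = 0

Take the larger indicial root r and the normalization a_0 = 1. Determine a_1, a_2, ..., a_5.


Write in Frobenius form y'' + (p(x)/x) y' + (q(x)/x^2) y = 0:
  p(x) = 17/10,  q(x) = -x^2 - x - 6/5.
Indicial equation: r(r-1) + (17/10) r + (-6/5) = 0 -> roots r_1 = 4/5, r_2 = -3/2.
Take r = r_1 = 4/5. Let y(x) = x^r sum_{n>=0} a_n x^n with a_0 = 1.
Substitute y = x^r sum a_n x^n and match x^{r+n}. The recurrence is
  D(n) a_n - 1 a_{n-1} - 1 a_{n-2} = 0,  where D(n) = (r+n)(r+n-1) + (17/10)(r+n) + (-6/5).
  a_n = [1 a_{n-1} + 1 a_{n-2}] / D(n).
Since the indicial polynomial factors as (r - r_1)(r - r_2), D(n) = (r_1 + n - r_1)(r_1 + n - r_2) = n(n + 23/10).
Evaluating step by step (a_0 = 1):
  n = 1: D(1) = 1(1 + 23/10) = 33/10; numerator = 1(1) = 1; a_1 = (1)/(33/10) = 10/33
  n = 2: D(2) = 2(2 + 23/10) = 43/5; numerator = 1(10/33) + 1(1) = 43/33; a_2 = (43/33)/(43/5) = 5/33
  n = 3: D(3) = 3(3 + 23/10) = 159/10; numerator = 1(5/33) + 1(10/33) = 5/11; a_3 = (5/11)/(159/10) = 50/1749
  n = 4: D(4) = 4(4 + 23/10) = 126/5; numerator = 1(50/1749) + 1(5/33) = 105/583; a_4 = (105/583)/(126/5) = 25/3498
  n = 5: D(5) = 5(5 + 23/10) = 73/2; numerator = 1(25/3498) + 1(50/1749) = 125/3498; a_5 = (125/3498)/(73/2) = 125/127677

r = 4/5; a_0 = 1; a_1 = 10/33; a_2 = 5/33; a_3 = 50/1749; a_4 = 25/3498; a_5 = 125/127677


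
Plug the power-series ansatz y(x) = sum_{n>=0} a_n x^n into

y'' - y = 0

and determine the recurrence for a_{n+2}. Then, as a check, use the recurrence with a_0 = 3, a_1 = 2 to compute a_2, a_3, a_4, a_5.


Substitute y = sum_n a_n x^n into y'' + (const) y = 0.
y''(x) = sum_{n>=0} (n+2)(n+1) a_{n+2} x^n.
The ODE becomes sum_n [(n+2)(n+1) a_{n+2} - 1 a_n] x^n = 0.
Setting each coefficient to zero gives the recurrence:
  (n+2)(n+1) a_{n+2} - 1 a_n = 0,
  a_{n+2} = 1 / ((n+1)(n+2)) a_n.

Check with a_0 = 3, a_1 = 2 (apply the recurrence for n = 0, 1, 2, 3): a_0 = 3, a_1 = 2, a_2 = 3/2, a_3 = 1/3, a_4 = 1/8, a_5 = 1/60.

a_{n+2} = 1/((n+1)(n+2)) * a_n; check: a_0 = 3, a_1 = 2, a_2 = 3/2, a_3 = 1/3, a_4 = 1/8, a_5 = 1/60


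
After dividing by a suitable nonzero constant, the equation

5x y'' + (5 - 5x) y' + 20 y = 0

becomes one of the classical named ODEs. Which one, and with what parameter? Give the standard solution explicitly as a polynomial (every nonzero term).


All three coefficients share the factor 5; dividing through by 5 gives  x y'' + (1 - x) y' + 4 y = 0.
This matches the Laguerre equation x y'' + (1 - x) y' + n y = 0 with n = 4; the polynomial solution is L_4(x).
With y = sum_k a_k x^k, matching x^k gives (k+1)k a_{k+1} + (k+1) a_{k+1} - k a_k + n a_k = 0, i.e. (k+1)^2 a_{k+1} = (k - n) a_k = (k - 4) a_k. The right side vanishes at k = 4, so the series terminates at degree 4.
Standard normalization L_n(0) = 1 gives a_0 = 1. Work upward with a_{k+1} = (k - 4) a_k / (k+1)^2:
  a_1 = (0 - 4)(1) / 1^2 = -4/1 = -4
  a_2 = (1 - 4)(-4) / 2^2 = 12/4 = 3
  a_3 = (2 - 4)(3) / 3^2 = -6/9 = -2/3
  a_4 = (3 - 4)(-2/3) / 4^2 = (2/3)/16 = 1/24
Hence L_4(x) = x^4/24 - 2 x^3/3 + 3 x^2 - 4 x + 1.

L_4(x); series = x^4/24 - 2 x^3/3 + 3 x^2 - 4 x + 1


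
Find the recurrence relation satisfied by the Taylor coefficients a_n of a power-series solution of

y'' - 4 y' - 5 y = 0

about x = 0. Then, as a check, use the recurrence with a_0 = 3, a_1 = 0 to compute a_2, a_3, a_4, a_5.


Substitute y = sum_n a_n x^n.
y''(x) has coefficient (n+2)(n+1) a_{n+2} at x^n;
-4 y'(x) has coefficient -4 (n+1) a_{n+1} at x^n;
-5 y(x) has coefficient -5 a_n at x^n.
Matching x^n: (n+2)(n+1) a_{n+2} - 4 (n+1) a_{n+1} - 5 a_n = 0.
Thus a_{n+2} = [4 (n+1) a_{n+1} + 5 a_n] / ((n+1)(n+2)).

Check with a_0 = 3, a_1 = 0 (apply the recurrence for n = 0, 1, 2, 3): a_0 = 3, a_1 = 0, a_2 = 15/2, a_3 = 10, a_4 = 105/8, a_5 = 13.

a_(n+2) = [4 (n+1) a_(n+1) + 5 a_n] / ((n+1)(n+2)); check: a_0 = 3, a_1 = 0, a_2 = 15/2, a_3 = 10, a_4 = 105/8, a_5 = 13


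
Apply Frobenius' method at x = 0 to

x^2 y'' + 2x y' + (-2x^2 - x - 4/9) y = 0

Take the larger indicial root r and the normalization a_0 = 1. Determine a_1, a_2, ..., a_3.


Write in Frobenius form y'' + (p(x)/x) y' + (q(x)/x^2) y = 0:
  p(x) = 2,  q(x) = -2x^2 - x - 4/9.
Indicial equation: r(r-1) + (2) r + (-4/9) = 0 -> roots r_1 = 1/3, r_2 = -4/3.
Take r = r_1 = 1/3. Let y(x) = x^r sum_{n>=0} a_n x^n with a_0 = 1.
Substitute y = x^r sum a_n x^n and match x^{r+n}. The recurrence is
  D(n) a_n - 1 a_{n-1} - 2 a_{n-2} = 0,  where D(n) = (r+n)(r+n-1) + (2)(r+n) + (-4/9).
  a_n = [1 a_{n-1} + 2 a_{n-2}] / D(n).
Since the indicial polynomial factors as (r - r_1)(r - r_2), D(n) = (r_1 + n - r_1)(r_1 + n - r_2) = n(n + 5/3).
Evaluating step by step (a_0 = 1):
  n = 1: D(1) = 1(1 + 5/3) = 8/3; numerator = 1(1) = 1; a_1 = (1)/(8/3) = 3/8
  n = 2: D(2) = 2(2 + 5/3) = 22/3; numerator = 1(3/8) + 2(1) = 19/8; a_2 = (19/8)/(22/3) = 57/176
  n = 3: D(3) = 3(3 + 5/3) = 14; numerator = 1(57/176) + 2(3/8) = 189/176; a_3 = (189/176)/(14) = 27/352

r = 1/3; a_0 = 1; a_1 = 3/8; a_2 = 57/176; a_3 = 27/352


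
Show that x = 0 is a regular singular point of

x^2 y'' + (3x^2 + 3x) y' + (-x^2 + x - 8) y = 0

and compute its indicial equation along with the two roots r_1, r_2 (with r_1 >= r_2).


Divide by x^2 to reach normal form y'' + P_1(x) y' + P_2(x) y = 0 with P_1(x) = 3 + 3/x and P_2(x) = -1 + 1/x - 8/x^2.
x = 0 is a singular point because the y'-coefficient 3 + 3/x has a pole at x = 0 and the y-coefficient -1 + 1/x - 8/x^2 has a pole at x = 0.
It is a regular singular point because x P_1(x) = p(x) = 3x + 3 and x^2 P_2(x) = q(x) = -x^2 + x - 8 are polynomials, hence analytic at x = 0.
p(0) = 3,  q(0) = -8.
Indicial equation: r(r-1) + p(0) r + q(0) = 0, i.e. r^2 + (p(0) - 1) r + q(0) = 0, i.e. r^2 + 2 r - 8 = 0.
Discriminant: (2)^2 - 4(-8) = 36, so r = (-2 ± 6)/2.
Solving: r_1 = 2, r_2 = -4.

indicial: r^2 + 2 r - 8 = 0; roots r_1 = 2, r_2 = -4


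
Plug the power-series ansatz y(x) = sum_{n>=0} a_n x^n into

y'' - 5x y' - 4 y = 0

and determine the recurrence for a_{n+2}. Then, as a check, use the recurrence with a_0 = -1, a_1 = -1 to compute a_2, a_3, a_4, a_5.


Substitute y = sum_n a_n x^n.
y''(x) has coefficient (n+2)(n+1) a_{n+2} at x^n;
-5 x y'(x) has coefficient -5 n a_n at x^n (shift);
-4 y(x) has coefficient -4 a_n at x^n.
Matching x^n: (n+2)(n+1) a_{n+2} + (-5n - 4) a_n = 0.
Thus a_{n+2} = (5n + 4) / ((n+1)(n+2)) * a_n.

Check with a_0 = -1, a_1 = -1 (apply the recurrence for n = 0, 1, 2, 3): a_0 = -1, a_1 = -1, a_2 = -2, a_3 = -3/2, a_4 = -7/3, a_5 = -57/40.

a_(n+2) = (5n + 4) / ((n+1)(n+2)) * a_n; check: a_0 = -1, a_1 = -1, a_2 = -2, a_3 = -3/2, a_4 = -7/3, a_5 = -57/40


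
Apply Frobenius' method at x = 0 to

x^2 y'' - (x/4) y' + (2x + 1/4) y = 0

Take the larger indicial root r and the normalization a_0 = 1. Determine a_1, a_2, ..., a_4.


Write in Frobenius form y'' + (p(x)/x) y' + (q(x)/x^2) y = 0:
  p(x) = -1/4,  q(x) = 2x + 1/4.
Indicial equation: r(r-1) + (-1/4) r + (1/4) = 0 -> roots r_1 = 1, r_2 = 1/4.
Take r = r_1 = 1. Let y(x) = x^r sum_{n>=0} a_n x^n with a_0 = 1.
Substitute y = x^r sum a_n x^n and match x^{r+n}. The recurrence is
  D(n) a_n + 2 a_{n-1} = 0,  where D(n) = (r+n)(r+n-1) + (-1/4)(r+n) + (1/4).
  a_n = -2 / D(n) * a_{n-1}.
Since the indicial polynomial factors as (r - r_1)(r - r_2), D(n) = (r_1 + n - r_1)(r_1 + n - r_2) = n(n + 3/4).
Evaluating step by step (a_0 = 1):
  n = 1: D(1) = 1(1 + 3/4) = 7/4; numerator = -2(1) = -2; a_1 = (-2)/(7/4) = -8/7
  n = 2: D(2) = 2(2 + 3/4) = 11/2; numerator = -2(-8/7) = 16/7; a_2 = (16/7)/(11/2) = 32/77
  n = 3: D(3) = 3(3 + 3/4) = 45/4; numerator = -2(32/77) = -64/77; a_3 = (-64/77)/(45/4) = -256/3465
  n = 4: D(4) = 4(4 + 3/4) = 19; numerator = -2(-256/3465) = 512/3465; a_4 = (512/3465)/(19) = 512/65835

r = 1; a_0 = 1; a_1 = -8/7; a_2 = 32/77; a_3 = -256/3465; a_4 = 512/65835


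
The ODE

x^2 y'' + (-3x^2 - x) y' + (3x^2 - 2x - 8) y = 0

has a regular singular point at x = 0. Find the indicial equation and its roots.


Divide by x^2 to reach normal form y'' + P_1(x) y' + P_2(x) y = 0 with P_1(x) = -3 - 1/x and P_2(x) = 3 - 2/x - 8/x^2.
x = 0 is a singular point because the y'-coefficient -3 - 1/x has a pole at x = 0 and the y-coefficient 3 - 2/x - 8/x^2 has a pole at x = 0.
It is a regular singular point because x P_1(x) = p(x) = -3x - 1 and x^2 P_2(x) = q(x) = 3x^2 - 2x - 8 are polynomials, hence analytic at x = 0.
p(0) = -1,  q(0) = -8.
Indicial equation: r(r-1) + p(0) r + q(0) = 0, i.e. r^2 + (p(0) - 1) r + q(0) = 0, i.e. r^2 - 2 r - 8 = 0.
Discriminant: (-2)^2 - 4(-8) = 36, so r = (2 ± 6)/2.
Solving: r_1 = 4, r_2 = -2.

indicial: r^2 - 2 r - 8 = 0; roots r_1 = 4, r_2 = -2


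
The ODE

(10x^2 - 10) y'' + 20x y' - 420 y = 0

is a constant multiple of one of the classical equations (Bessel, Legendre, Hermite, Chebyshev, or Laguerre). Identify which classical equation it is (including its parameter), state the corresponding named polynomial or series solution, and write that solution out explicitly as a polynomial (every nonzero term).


All three coefficients share the factor -10; dividing through by -10 gives  (1 - x^2) y'' - 2x y' + 42 y = 0.
This matches the Legendre equation (1 - x^2) y'' - 2x y' + n(n+1) y = 0 (note the -2x y' term) with n(n+1) = 42, so n = 6; the polynomial solution is P_6(x).
With y = sum_k a_k x^k, matching x^k gives (k+2)(k+1) a_{k+2} = [k(k+1) - n(n+1)] a_k = (k - 6)(k + 7) a_k. The right side vanishes at k = 6, so the series with the parity of 6 terminates at degree 6.
Standard normalization (P_n(1) = 1): leading coefficient (2n)!/(2^n (n!)^2) = 479001600/(64*518400) = 231/16, so a_6 = 231/16. Work downward with a_k = (k+1)(k+2) a_{k+2} / ((k - 6)(k + 7)):
  a_4 = (5)(6)(231/16) / ((4 - 6)(4 + 7)) = (3465/8)/(-22) = -315/16
  a_2 = (3)(4)(-315/16) / ((2 - 6)(2 + 7)) = (-945/4)/(-36) = 105/16
  a_0 = (1)(2)(105/16) / ((0 - 6)(0 + 7)) = (105/8)/(-42) = -5/16
Hence P_6(x) = 231 x^6/16 - 315 x^4/16 + 105 x^2/16 - 5/16.

P_6(x); series = 231 x^6/16 - 315 x^4/16 + 105 x^2/16 - 5/16


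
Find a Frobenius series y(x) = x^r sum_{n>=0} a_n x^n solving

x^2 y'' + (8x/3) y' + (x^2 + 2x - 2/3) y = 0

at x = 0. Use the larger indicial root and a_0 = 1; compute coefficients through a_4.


Write in Frobenius form y'' + (p(x)/x) y' + (q(x)/x^2) y = 0:
  p(x) = 8/3,  q(x) = x^2 + 2x - 2/3.
Indicial equation: r(r-1) + (8/3) r + (-2/3) = 0 -> roots r_1 = 1/3, r_2 = -2.
Take r = r_1 = 1/3. Let y(x) = x^r sum_{n>=0} a_n x^n with a_0 = 1.
Substitute y = x^r sum a_n x^n and match x^{r+n}. The recurrence is
  D(n) a_n + 2 a_{n-1} + 1 a_{n-2} = 0,  where D(n) = (r+n)(r+n-1) + (8/3)(r+n) + (-2/3).
  a_n = [-2 a_{n-1} - 1 a_{n-2}] / D(n).
Since the indicial polynomial factors as (r - r_1)(r - r_2), D(n) = (r_1 + n - r_1)(r_1 + n - r_2) = n(n + 7/3).
Evaluating step by step (a_0 = 1):
  n = 1: D(1) = 1(1 + 7/3) = 10/3; numerator = -2(1) = -2; a_1 = (-2)/(10/3) = -3/5
  n = 2: D(2) = 2(2 + 7/3) = 26/3; numerator = -2(-3/5) - 1(1) = 1/5; a_2 = (1/5)/(26/3) = 3/130
  n = 3: D(3) = 3(3 + 7/3) = 16; numerator = -2(3/130) - 1(-3/5) = 36/65; a_3 = (36/65)/(16) = 9/260
  n = 4: D(4) = 4(4 + 7/3) = 76/3; numerator = -2(9/260) - 1(3/130) = -6/65; a_4 = (-6/65)/(76/3) = -9/2470

r = 1/3; a_0 = 1; a_1 = -3/5; a_2 = 3/130; a_3 = 9/260; a_4 = -9/2470


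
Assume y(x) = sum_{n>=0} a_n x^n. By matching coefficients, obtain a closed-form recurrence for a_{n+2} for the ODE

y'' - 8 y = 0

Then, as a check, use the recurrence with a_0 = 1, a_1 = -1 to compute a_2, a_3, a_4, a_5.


Substitute y = sum_n a_n x^n into y'' + (const) y = 0.
y''(x) = sum_{n>=0} (n+2)(n+1) a_{n+2} x^n.
The ODE becomes sum_n [(n+2)(n+1) a_{n+2} - 8 a_n] x^n = 0.
Setting each coefficient to zero gives the recurrence:
  (n+2)(n+1) a_{n+2} - 8 a_n = 0,
  a_{n+2} = 8 / ((n+1)(n+2)) a_n.

Check with a_0 = 1, a_1 = -1 (apply the recurrence for n = 0, 1, 2, 3): a_0 = 1, a_1 = -1, a_2 = 4, a_3 = -4/3, a_4 = 8/3, a_5 = -8/15.

a_{n+2} = 8/((n+1)(n+2)) * a_n; check: a_0 = 1, a_1 = -1, a_2 = 4, a_3 = -4/3, a_4 = 8/3, a_5 = -8/15


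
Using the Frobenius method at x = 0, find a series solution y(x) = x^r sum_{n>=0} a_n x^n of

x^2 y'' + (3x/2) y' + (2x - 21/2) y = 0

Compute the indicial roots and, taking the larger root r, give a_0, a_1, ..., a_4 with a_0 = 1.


Write in Frobenius form y'' + (p(x)/x) y' + (q(x)/x^2) y = 0:
  p(x) = 3/2,  q(x) = 2x - 21/2.
Indicial equation: r(r-1) + (3/2) r + (-21/2) = 0 -> roots r_1 = 3, r_2 = -7/2.
Take r = r_1 = 3. Let y(x) = x^r sum_{n>=0} a_n x^n with a_0 = 1.
Substitute y = x^r sum a_n x^n and match x^{r+n}. The recurrence is
  D(n) a_n + 2 a_{n-1} = 0,  where D(n) = (r+n)(r+n-1) + (3/2)(r+n) + (-21/2).
  a_n = -2 / D(n) * a_{n-1}.
Since the indicial polynomial factors as (r - r_1)(r - r_2), D(n) = (r_1 + n - r_1)(r_1 + n - r_2) = n(n + 13/2).
Evaluating step by step (a_0 = 1):
  n = 1: D(1) = 1(1 + 13/2) = 15/2; numerator = -2(1) = -2; a_1 = (-2)/(15/2) = -4/15
  n = 2: D(2) = 2(2 + 13/2) = 17; numerator = -2(-4/15) = 8/15; a_2 = (8/15)/(17) = 8/255
  n = 3: D(3) = 3(3 + 13/2) = 57/2; numerator = -2(8/255) = -16/255; a_3 = (-16/255)/(57/2) = -32/14535
  n = 4: D(4) = 4(4 + 13/2) = 42; numerator = -2(-32/14535) = 64/14535; a_4 = (64/14535)/(42) = 32/305235

r = 3; a_0 = 1; a_1 = -4/15; a_2 = 8/255; a_3 = -32/14535; a_4 = 32/305235


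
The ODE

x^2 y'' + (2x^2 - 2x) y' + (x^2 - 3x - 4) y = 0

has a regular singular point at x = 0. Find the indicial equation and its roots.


Divide by x^2 to reach normal form y'' + P_1(x) y' + P_2(x) y = 0 with P_1(x) = 2 - 2/x and P_2(x) = 1 - 3/x - 4/x^2.
x = 0 is a singular point because the y'-coefficient 2 - 2/x has a pole at x = 0 and the y-coefficient 1 - 3/x - 4/x^2 has a pole at x = 0.
It is a regular singular point because x P_1(x) = p(x) = 2x - 2 and x^2 P_2(x) = q(x) = x^2 - 3x - 4 are polynomials, hence analytic at x = 0.
p(0) = -2,  q(0) = -4.
Indicial equation: r(r-1) + p(0) r + q(0) = 0, i.e. r^2 + (p(0) - 1) r + q(0) = 0, i.e. r^2 - 3 r - 4 = 0.
Discriminant: (-3)^2 - 4(-4) = 25, so r = (3 ± 5)/2.
Solving: r_1 = 4, r_2 = -1.

indicial: r^2 - 3 r - 4 = 0; roots r_1 = 4, r_2 = -1


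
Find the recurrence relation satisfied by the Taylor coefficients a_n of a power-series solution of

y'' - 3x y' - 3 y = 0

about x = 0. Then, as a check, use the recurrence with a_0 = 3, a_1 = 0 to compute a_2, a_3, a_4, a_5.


Substitute y = sum_n a_n x^n.
y''(x) has coefficient (n+2)(n+1) a_{n+2} at x^n;
-3 x y'(x) has coefficient -3 n a_n at x^n (shift);
-3 y(x) has coefficient -3 a_n at x^n.
Matching x^n: (n+2)(n+1) a_{n+2} + (-3n - 3) a_n = 0.
Thus a_{n+2} = (3n + 3) / ((n+1)(n+2)) * a_n.

Check with a_0 = 3, a_1 = 0 (apply the recurrence for n = 0, 1, 2, 3): a_0 = 3, a_1 = 0, a_2 = 9/2, a_3 = 0, a_4 = 27/8, a_5 = 0.

a_(n+2) = (3n + 3) / ((n+1)(n+2)) * a_n; check: a_0 = 3, a_1 = 0, a_2 = 9/2, a_3 = 0, a_4 = 27/8, a_5 = 0


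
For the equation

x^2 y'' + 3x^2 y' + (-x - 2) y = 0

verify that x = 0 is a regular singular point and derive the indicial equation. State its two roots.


Divide by x^2 to reach normal form y'' + P_1(x) y' + P_2(x) y = 0 with P_1(x) = 3 and P_2(x) = -1/x - 2/x^2.
x = 0 is a singular point because the y-coefficient -1/x - 2/x^2 has a pole at x = 0.
It is a regular singular point because x P_1(x) = p(x) = 3x and x^2 P_2(x) = q(x) = -x - 2 are polynomials, hence analytic at x = 0.
p(0) = 0,  q(0) = -2.
Indicial equation: r(r-1) + p(0) r + q(0) = 0, i.e. r^2 + (p(0) - 1) r + q(0) = 0, i.e. r^2 - 1 r - 2 = 0.
Discriminant: (-1)^2 - 4(-2) = 9, so r = (1 ± 3)/2.
Solving: r_1 = 2, r_2 = -1.

indicial: r^2 - 1 r - 2 = 0; roots r_1 = 2, r_2 = -1


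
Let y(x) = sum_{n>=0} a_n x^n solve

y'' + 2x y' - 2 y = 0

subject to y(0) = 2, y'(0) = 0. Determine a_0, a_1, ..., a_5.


Ansatz: y(x) = sum_{n>=0} a_n x^n, so y'(x) = sum_{n>=1} n a_n x^(n-1) and y''(x) = sum_{n>=2} n(n-1) a_n x^(n-2).
Substitute into P(x) y'' + Q(x) y' + R(x) y = 0 with P(x) = 1, Q(x) = 2x, R(x) = -2, and match powers of x.
Initial conditions: a_0 = 2, a_1 = 0.
Setting the coefficient of each power of x to zero and solving order by order (substituting the coefficients already found):
  x^0: 2 a_2 - 2 a_0 = 0  ->  2 a_2 = 2 a_0 = 4  ->  a_2 = 2
  x^1: 6 a_3 = 0  ->  a_3 = 0
  x^2: 12 a_4 + 2 a_2 = 0  ->  12 a_4 = -2 a_2 = -4  ->  a_4 = -1/3
  x^3: 20 a_5 + 4 a_3 = 0  ->  20 a_5 = -4 a_3 = 0  ->  a_5 = 0
Truncated series: y(x) = 2 + 2 x^2 - (1/3) x^4 + O(x^6).

a_0 = 2; a_1 = 0; a_2 = 2; a_3 = 0; a_4 = -1/3; a_5 = 0


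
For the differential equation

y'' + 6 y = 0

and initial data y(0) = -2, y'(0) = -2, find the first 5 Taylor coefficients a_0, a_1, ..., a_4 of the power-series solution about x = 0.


Ansatz: y(x) = sum_{n>=0} a_n x^n, so y'(x) = sum_{n>=1} n a_n x^(n-1) and y''(x) = sum_{n>=2} n(n-1) a_n x^(n-2).
Substitute into P(x) y'' + Q(x) y' + R(x) y = 0 with P(x) = 1, Q(x) = 0, R(x) = 6, and match powers of x.
Initial conditions: a_0 = -2, a_1 = -2.
Setting the coefficient of each power of x to zero and solving order by order (substituting the coefficients already found):
  x^0: 2 a_2 + 6 a_0 = 0  ->  2 a_2 = -6 a_0 = 12  ->  a_2 = 6
  x^1: 6 a_3 + 6 a_1 = 0  ->  6 a_3 = -6 a_1 = 12  ->  a_3 = 2
  x^2: 12 a_4 + 6 a_2 = 0  ->  12 a_4 = -6 a_2 = -36  ->  a_4 = -3
Truncated series: y(x) = -2 - 2 x + 6 x^2 + 2 x^3 - 3 x^4 + O(x^5).

a_0 = -2; a_1 = -2; a_2 = 6; a_3 = 2; a_4 = -3


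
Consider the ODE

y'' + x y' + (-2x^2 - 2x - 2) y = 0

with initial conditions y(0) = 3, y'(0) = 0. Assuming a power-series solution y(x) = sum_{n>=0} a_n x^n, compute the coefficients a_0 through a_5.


Ansatz: y(x) = sum_{n>=0} a_n x^n, so y'(x) = sum_{n>=1} n a_n x^(n-1) and y''(x) = sum_{n>=2} n(n-1) a_n x^(n-2).
Substitute into P(x) y'' + Q(x) y' + R(x) y = 0 with P(x) = 1, Q(x) = x, R(x) = -2x^2 - 2x - 2, and match powers of x.
Initial conditions: a_0 = 3, a_1 = 0.
Setting the coefficient of each power of x to zero and solving order by order (substituting the coefficients already found):
  x^0: 2 a_2 - 2 a_0 = 0  ->  2 a_2 = 2 a_0 = 6  ->  a_2 = 3
  x^1: 6 a_3 - a_1 - 2 a_0 = 0  ->  6 a_3 = a_1 + 2 a_0 = 6  ->  a_3 = 1
  x^2: 12 a_4 - 2 a_1 - 2 a_0 = 0  ->  12 a_4 = 2 a_1 + 2 a_0 = 6  ->  a_4 = 1/2
  x^3: 20 a_5 + a_3 - 2 a_2 - 2 a_1 = 0  ->  20 a_5 = -a_3 + 2 a_2 + 2 a_1 = 5  ->  a_5 = 1/4
Truncated series: y(x) = 3 + 3 x^2 + x^3 + (1/2) x^4 + (1/4) x^5 + O(x^6).

a_0 = 3; a_1 = 0; a_2 = 3; a_3 = 1; a_4 = 1/2; a_5 = 1/4


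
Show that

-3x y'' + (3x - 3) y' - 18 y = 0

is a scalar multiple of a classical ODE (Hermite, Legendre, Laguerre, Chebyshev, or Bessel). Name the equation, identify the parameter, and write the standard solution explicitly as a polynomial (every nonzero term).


All three coefficients share the factor -3; dividing through by -3 gives  x y'' + (1 - x) y' + 6 y = 0.
This matches the Laguerre equation x y'' + (1 - x) y' + n y = 0 with n = 6; the polynomial solution is L_6(x).
With y = sum_k a_k x^k, matching x^k gives (k+1)k a_{k+1} + (k+1) a_{k+1} - k a_k + n a_k = 0, i.e. (k+1)^2 a_{k+1} = (k - n) a_k = (k - 6) a_k. The right side vanishes at k = 6, so the series terminates at degree 6.
Standard normalization L_n(0) = 1 gives a_0 = 1. Work upward with a_{k+1} = (k - 6) a_k / (k+1)^2:
  a_1 = (0 - 6)(1) / 1^2 = -6/1 = -6
  a_2 = (1 - 6)(-6) / 2^2 = 30/4 = 15/2
  a_3 = (2 - 6)(15/2) / 3^2 = -30/9 = -10/3
  a_4 = (3 - 6)(-10/3) / 4^2 = 10/16 = 5/8
  a_5 = (4 - 6)(5/8) / 5^2 = (-5/4)/25 = -1/20
  a_6 = (5 - 6)(-1/20) / 6^2 = (1/20)/36 = 1/720
Hence L_6(x) = x^6/720 - x^5/20 + 5 x^4/8 - 10 x^3/3 + 15 x^2/2 - 6 x + 1.

L_6(x); series = x^6/720 - x^5/20 + 5 x^4/8 - 10 x^3/3 + 15 x^2/2 - 6 x + 1


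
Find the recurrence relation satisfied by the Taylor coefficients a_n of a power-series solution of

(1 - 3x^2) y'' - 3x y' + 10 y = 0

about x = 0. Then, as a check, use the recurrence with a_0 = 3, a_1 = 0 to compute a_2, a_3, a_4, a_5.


Substitute y = sum_n a_n x^n.
(1 - 3 x^2) y'' contributes (n+2)(n+1) a_{n+2} - 3 n(n-1) a_n at x^n.
-3 x y'(x) contributes -3 n a_n at x^n.
10 y(x) contributes 10 a_n at x^n.
Matching x^n: (n+2)(n+1) a_{n+2} + (-3 n(n-1) - 3 n + 10) a_n = 0.
Thus a_{n+2} = (3 n(n-1) + 3 n - 10) / ((n+1)(n+2)) * a_n.

Check with a_0 = 3, a_1 = 0 (apply the recurrence for n = 0, 1, 2, 3): a_0 = 3, a_1 = 0, a_2 = -15, a_3 = 0, a_4 = -5/2, a_5 = 0.

a_(n+2) = (3 n(n-1) + 3 n - 10) / ((n+1)(n+2)) * a_n; check: a_0 = 3, a_1 = 0, a_2 = -15, a_3 = 0, a_4 = -5/2, a_5 = 0


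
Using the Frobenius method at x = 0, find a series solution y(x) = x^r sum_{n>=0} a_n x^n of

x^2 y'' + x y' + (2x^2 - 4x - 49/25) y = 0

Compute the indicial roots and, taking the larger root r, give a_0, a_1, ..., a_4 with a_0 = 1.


Write in Frobenius form y'' + (p(x)/x) y' + (q(x)/x^2) y = 0:
  p(x) = 1,  q(x) = 2x^2 - 4x - 49/25.
Indicial equation: r(r-1) + (1) r + (-49/25) = 0 -> roots r_1 = 7/5, r_2 = -7/5.
Take r = r_1 = 7/5. Let y(x) = x^r sum_{n>=0} a_n x^n with a_0 = 1.
Substitute y = x^r sum a_n x^n and match x^{r+n}. The recurrence is
  D(n) a_n - 4 a_{n-1} + 2 a_{n-2} = 0,  where D(n) = (r+n)(r+n-1) + (1)(r+n) + (-49/25).
  a_n = [4 a_{n-1} - 2 a_{n-2}] / D(n).
Since the indicial polynomial factors as (r - r_1)(r - r_2), D(n) = (r_1 + n - r_1)(r_1 + n - r_2) = n(n + 14/5).
Evaluating step by step (a_0 = 1):
  n = 1: D(1) = 1(1 + 14/5) = 19/5; numerator = 4(1) = 4; a_1 = (4)/(19/5) = 20/19
  n = 2: D(2) = 2(2 + 14/5) = 48/5; numerator = 4(20/19) - 2(1) = 42/19; a_2 = (42/19)/(48/5) = 35/152
  n = 3: D(3) = 3(3 + 14/5) = 87/5; numerator = 4(35/152) - 2(20/19) = -45/38; a_3 = (-45/38)/(87/5) = -75/1102
  n = 4: D(4) = 4(4 + 14/5) = 136/5; numerator = 4(-75/1102) - 2(35/152) = -85/116; a_4 = (-85/116)/(136/5) = -25/928

r = 7/5; a_0 = 1; a_1 = 20/19; a_2 = 35/152; a_3 = -75/1102; a_4 = -25/928


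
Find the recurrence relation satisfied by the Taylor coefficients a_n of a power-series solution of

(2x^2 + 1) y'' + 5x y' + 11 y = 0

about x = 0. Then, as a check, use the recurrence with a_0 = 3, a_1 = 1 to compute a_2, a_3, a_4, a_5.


Substitute y = sum_n a_n x^n.
(1 + 2 x^2) y'' contributes (n+2)(n+1) a_{n+2} + 2 n(n-1) a_n at x^n.
5 x y'(x) contributes 5 n a_n at x^n.
11 y(x) contributes 11 a_n at x^n.
Matching x^n: (n+2)(n+1) a_{n+2} + (2 n(n-1) + 5 n + 11) a_n = 0.
Thus a_{n+2} = (-2 n(n-1) - 5 n - 11) / ((n+1)(n+2)) * a_n.

Check with a_0 = 3, a_1 = 1 (apply the recurrence for n = 0, 1, 2, 3): a_0 = 3, a_1 = 1, a_2 = -33/2, a_3 = -8/3, a_4 = 275/8, a_5 = 76/15.

a_(n+2) = (-2 n(n-1) - 5 n - 11) / ((n+1)(n+2)) * a_n; check: a_0 = 3, a_1 = 1, a_2 = -33/2, a_3 = -8/3, a_4 = 275/8, a_5 = 76/15


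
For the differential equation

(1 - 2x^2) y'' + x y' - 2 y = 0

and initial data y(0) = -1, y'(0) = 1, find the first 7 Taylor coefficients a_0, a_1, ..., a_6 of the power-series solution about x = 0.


Ansatz: y(x) = sum_{n>=0} a_n x^n, so y'(x) = sum_{n>=1} n a_n x^(n-1) and y''(x) = sum_{n>=2} n(n-1) a_n x^(n-2).
Substitute into P(x) y'' + Q(x) y' + R(x) y = 0 with P(x) = 1 - 2x^2, Q(x) = x, R(x) = -2, and match powers of x.
Initial conditions: a_0 = -1, a_1 = 1.
Setting the coefficient of each power of x to zero and solving order by order (substituting the coefficients already found):
  x^0: 2 a_2 - 2 a_0 = 0  ->  2 a_2 = 2 a_0 = -2  ->  a_2 = -1
  x^1: 6 a_3 - a_1 = 0  ->  6 a_3 = a_1 = 1  ->  a_3 = 1/6
  x^2: 12 a_4 - 4 a_2 = 0  ->  12 a_4 = 4 a_2 = -4  ->  a_4 = -1/3
  x^3: 20 a_5 - 11 a_3 = 0  ->  20 a_5 = 11 a_3 = 11/6  ->  a_5 = 11/120
  x^4: 30 a_6 - 22 a_4 = 0  ->  30 a_6 = 22 a_4 = -22/3  ->  a_6 = -11/45
Truncated series: y(x) = -1 + x - x^2 + (1/6) x^3 - (1/3) x^4 + (11/120) x^5 - (11/45) x^6 + O(x^7).

a_0 = -1; a_1 = 1; a_2 = -1; a_3 = 1/6; a_4 = -1/3; a_5 = 11/120; a_6 = -11/45


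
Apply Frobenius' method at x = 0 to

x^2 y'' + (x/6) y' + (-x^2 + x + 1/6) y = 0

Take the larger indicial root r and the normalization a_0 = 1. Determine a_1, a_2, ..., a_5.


Write in Frobenius form y'' + (p(x)/x) y' + (q(x)/x^2) y = 0:
  p(x) = 1/6,  q(x) = -x^2 + x + 1/6.
Indicial equation: r(r-1) + (1/6) r + (1/6) = 0 -> roots r_1 = 1/2, r_2 = 1/3.
Take r = r_1 = 1/2. Let y(x) = x^r sum_{n>=0} a_n x^n with a_0 = 1.
Substitute y = x^r sum a_n x^n and match x^{r+n}. The recurrence is
  D(n) a_n + 1 a_{n-1} - 1 a_{n-2} = 0,  where D(n) = (r+n)(r+n-1) + (1/6)(r+n) + (1/6).
  a_n = [-1 a_{n-1} + 1 a_{n-2}] / D(n).
Since the indicial polynomial factors as (r - r_1)(r - r_2), D(n) = (r_1 + n - r_1)(r_1 + n - r_2) = n(n + 1/6).
Evaluating step by step (a_0 = 1):
  n = 1: D(1) = 1(1 + 1/6) = 7/6; numerator = -1(1) = -1; a_1 = (-1)/(7/6) = -6/7
  n = 2: D(2) = 2(2 + 1/6) = 13/3; numerator = -1(-6/7) + 1(1) = 13/7; a_2 = (13/7)/(13/3) = 3/7
  n = 3: D(3) = 3(3 + 1/6) = 19/2; numerator = -1(3/7) + 1(-6/7) = -9/7; a_3 = (-9/7)/(19/2) = -18/133
  n = 4: D(4) = 4(4 + 1/6) = 50/3; numerator = -1(-18/133) + 1(3/7) = 75/133; a_4 = (75/133)/(50/3) = 9/266
  n = 5: D(5) = 5(5 + 1/6) = 155/6; numerator = -1(9/266) + 1(-18/133) = -45/266; a_5 = (-45/266)/(155/6) = -27/4123

r = 1/2; a_0 = 1; a_1 = -6/7; a_2 = 3/7; a_3 = -18/133; a_4 = 9/266; a_5 = -27/4123


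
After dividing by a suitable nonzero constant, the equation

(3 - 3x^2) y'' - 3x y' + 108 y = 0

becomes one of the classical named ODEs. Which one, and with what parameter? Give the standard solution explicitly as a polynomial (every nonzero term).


All three coefficients share the factor 3; dividing through by 3 gives  (1 - x^2) y'' - x y' + 36 y = 0.
This matches the Chebyshev equation (1 - x^2) y'' - x y' + n^2 y = 0 (note the -x y' term, not -2x y') with n^2 = 36, so n = 6; the polynomial solution is T_6(x).
With y = sum_k a_k x^k, matching x^k gives (k+2)(k+1) a_{k+2} = (k^2 - n^2) a_k = (k - 6)(k + 6) a_k. The right side vanishes at k = 6, so the series with the parity of 6 terminates at degree 6.
Standard normalization: leading coefficient of T_n is 2^(n-1), so a_6 = 2^5 = 32. Work downward with a_k = (k+1)(k+2) a_{k+2} / ((k - 6)(k + 6)):
  a_4 = (5)(6)(32) / ((4 - 6)(4 + 6)) = 960/(-20) = -48
  a_2 = (3)(4)(-48) / ((2 - 6)(2 + 6)) = -576/(-32) = 18
  a_0 = (1)(2)(18) / ((0 - 6)(0 + 6)) = 36/(-36) = -1
Hence T_6(x) = 32 x^6 - 48 x^4 + 18 x^2 - 1.

T_6(x); series = 32 x^6 - 48 x^4 + 18 x^2 - 1


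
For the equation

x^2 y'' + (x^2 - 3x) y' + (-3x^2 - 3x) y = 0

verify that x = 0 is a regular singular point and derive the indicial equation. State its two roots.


Divide by x^2 to reach normal form y'' + P_1(x) y' + P_2(x) y = 0 with P_1(x) = 1 - 3/x and P_2(x) = -3 - 3/x.
x = 0 is a singular point because the y'-coefficient 1 - 3/x has a pole at x = 0 and the y-coefficient -3 - 3/x has a pole at x = 0.
It is a regular singular point because x P_1(x) = p(x) = x - 3 and x^2 P_2(x) = q(x) = -3x^2 - 3x are polynomials, hence analytic at x = 0.
p(0) = -3,  q(0) = 0.
Indicial equation: r(r-1) + p(0) r + q(0) = 0, i.e. r^2 + (p(0) - 1) r + q(0) = 0, i.e. r^2 - 4 r = 0.
Discriminant: (-4)^2 - 4(0) = 16, so r = (4 ± 4)/2.
Solving: r_1 = 4, r_2 = 0.

indicial: r^2 - 4 r = 0; roots r_1 = 4, r_2 = 0


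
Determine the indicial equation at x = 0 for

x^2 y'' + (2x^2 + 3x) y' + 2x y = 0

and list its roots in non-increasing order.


Divide by x^2 to reach normal form y'' + P_1(x) y' + P_2(x) y = 0 with P_1(x) = 2 + 3/x and P_2(x) = 2/x.
x = 0 is a singular point because the y'-coefficient 2 + 3/x has a pole at x = 0 and the y-coefficient 2/x has a pole at x = 0.
It is a regular singular point because x P_1(x) = p(x) = 2x + 3 and x^2 P_2(x) = q(x) = 2x are polynomials, hence analytic at x = 0.
p(0) = 3,  q(0) = 0.
Indicial equation: r(r-1) + p(0) r + q(0) = 0, i.e. r^2 + (p(0) - 1) r + q(0) = 0, i.e. r^2 + 2 r = 0.
Discriminant: (2)^2 - 4(0) = 4, so r = (-2 ± 2)/2.
Solving: r_1 = 0, r_2 = -2.

indicial: r^2 + 2 r = 0; roots r_1 = 0, r_2 = -2


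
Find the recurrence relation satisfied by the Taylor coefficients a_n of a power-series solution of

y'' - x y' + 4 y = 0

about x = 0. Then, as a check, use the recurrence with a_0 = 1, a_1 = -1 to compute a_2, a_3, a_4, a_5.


Substitute y = sum_n a_n x^n.
y''(x) has coefficient (n+2)(n+1) a_{n+2} at x^n;
-x y'(x) has coefficient -n a_n at x^n (shift);
4 y(x) has coefficient 4 a_n at x^n.
Matching x^n: (n+2)(n+1) a_{n+2} + (-n + 4) a_n = 0.
Thus a_{n+2} = (n - 4) / ((n+1)(n+2)) * a_n.

Check with a_0 = 1, a_1 = -1 (apply the recurrence for n = 0, 1, 2, 3): a_0 = 1, a_1 = -1, a_2 = -2, a_3 = 1/2, a_4 = 1/3, a_5 = -1/40.

a_(n+2) = (n - 4) / ((n+1)(n+2)) * a_n; check: a_0 = 1, a_1 = -1, a_2 = -2, a_3 = 1/2, a_4 = 1/3, a_5 = -1/40


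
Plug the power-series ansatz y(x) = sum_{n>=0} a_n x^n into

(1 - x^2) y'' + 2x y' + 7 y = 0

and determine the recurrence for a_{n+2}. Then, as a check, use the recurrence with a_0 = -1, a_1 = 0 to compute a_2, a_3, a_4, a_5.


Substitute y = sum_n a_n x^n.
(1 - 1 x^2) y'' contributes (n+2)(n+1) a_{n+2} - n(n-1) a_n at x^n.
2 x y'(x) contributes 2 n a_n at x^n.
7 y(x) contributes 7 a_n at x^n.
Matching x^n: (n+2)(n+1) a_{n+2} + (-n(n-1) + 2 n + 7) a_n = 0.
Thus a_{n+2} = (n(n-1) - 2 n - 7) / ((n+1)(n+2)) * a_n.

Check with a_0 = -1, a_1 = 0 (apply the recurrence for n = 0, 1, 2, 3): a_0 = -1, a_1 = 0, a_2 = 7/2, a_3 = 0, a_4 = -21/8, a_5 = 0.

a_(n+2) = (n(n-1) - 2 n - 7) / ((n+1)(n+2)) * a_n; check: a_0 = -1, a_1 = 0, a_2 = 7/2, a_3 = 0, a_4 = -21/8, a_5 = 0


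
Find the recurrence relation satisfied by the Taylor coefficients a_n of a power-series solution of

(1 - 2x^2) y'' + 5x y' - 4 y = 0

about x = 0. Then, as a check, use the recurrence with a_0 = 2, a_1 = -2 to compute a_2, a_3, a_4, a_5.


Substitute y = sum_n a_n x^n.
(1 - 2 x^2) y'' contributes (n+2)(n+1) a_{n+2} - 2 n(n-1) a_n at x^n.
5 x y'(x) contributes 5 n a_n at x^n.
-4 y(x) contributes -4 a_n at x^n.
Matching x^n: (n+2)(n+1) a_{n+2} + (-2 n(n-1) + 5 n - 4) a_n = 0.
Thus a_{n+2} = (2 n(n-1) - 5 n + 4) / ((n+1)(n+2)) * a_n.

Check with a_0 = 2, a_1 = -2 (apply the recurrence for n = 0, 1, 2, 3): a_0 = 2, a_1 = -2, a_2 = 4, a_3 = 1/3, a_4 = -2/3, a_5 = 1/60.

a_(n+2) = (2 n(n-1) - 5 n + 4) / ((n+1)(n+2)) * a_n; check: a_0 = 2, a_1 = -2, a_2 = 4, a_3 = 1/3, a_4 = -2/3, a_5 = 1/60


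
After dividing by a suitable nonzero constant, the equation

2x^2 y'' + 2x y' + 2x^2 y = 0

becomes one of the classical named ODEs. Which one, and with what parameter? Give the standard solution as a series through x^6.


All three coefficients share the factor 2; dividing through by 2 gives  x^2 y'' + x y' + x^2 y = 0.
This matches the Bessel equation x^2 y'' + x y' + (x^2 - nu^2) y = 0 with nu^2 = 0, so nu = 0; the solution bounded at x = 0 is J_0(x).
Frobenius at x = 0: indicial roots ±nu; for r = nu the recurrence k(k + 2nu) c_k = -c_{k-2} gives the standard series J_nu(x) = sum_{k>=0} (-1)^k / (k! (k+nu)!) (x/2)^(2k+nu). Evaluate the first 4 terms:
  k = 0: (-1)^0 / (0! * 0! * 2^0) x^0 = 1/(1*1*1) x^0 = (1) x^0
  k = 1: (-1)^1 / (1! * 1! * 2^2) x^2 = -1/(1*1*4) x^2 = (-1/4) x^2
  k = 2: (-1)^2 / (2! * 2! * 2^4) x^4 = 1/(2*2*16) x^4 = (1/64) x^4
  k = 3: (-1)^3 / (3! * 3! * 2^6) x^6 = -1/(6*6*64) x^6 = (-1/2304) x^6
Hence J_0(x) = -x^6/2304 + x^4/64 - x^2/4 + 1 + ....

J_0(x); series = -x^6/2304 + x^4/64 - x^2/4 + 1


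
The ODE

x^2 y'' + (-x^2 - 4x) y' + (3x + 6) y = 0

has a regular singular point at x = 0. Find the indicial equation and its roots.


Divide by x^2 to reach normal form y'' + P_1(x) y' + P_2(x) y = 0 with P_1(x) = -1 - 4/x and P_2(x) = 3/x + 6/x^2.
x = 0 is a singular point because the y'-coefficient -1 - 4/x has a pole at x = 0 and the y-coefficient 3/x + 6/x^2 has a pole at x = 0.
It is a regular singular point because x P_1(x) = p(x) = -x - 4 and x^2 P_2(x) = q(x) = 3x + 6 are polynomials, hence analytic at x = 0.
p(0) = -4,  q(0) = 6.
Indicial equation: r(r-1) + p(0) r + q(0) = 0, i.e. r^2 + (p(0) - 1) r + q(0) = 0, i.e. r^2 - 5 r + 6 = 0.
Discriminant: (-5)^2 - 4(6) = 1, so r = (5 ± 1)/2.
Solving: r_1 = 3, r_2 = 2.

indicial: r^2 - 5 r + 6 = 0; roots r_1 = 3, r_2 = 2


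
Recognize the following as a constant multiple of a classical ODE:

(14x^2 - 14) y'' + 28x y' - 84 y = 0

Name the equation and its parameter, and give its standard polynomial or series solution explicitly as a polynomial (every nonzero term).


All three coefficients share the factor -14; dividing through by -14 gives  (1 - x^2) y'' - 2x y' + 6 y = 0.
This matches the Legendre equation (1 - x^2) y'' - 2x y' + n(n+1) y = 0 (note the -2x y' term) with n(n+1) = 6, so n = 2; the polynomial solution is P_2(x).
With y = sum_k a_k x^k, matching x^k gives (k+2)(k+1) a_{k+2} = [k(k+1) - n(n+1)] a_k = (k - 2)(k + 3) a_k. The right side vanishes at k = 2, so the series with the parity of 2 terminates at degree 2.
Standard normalization (P_n(1) = 1): leading coefficient (2n)!/(2^n (n!)^2) = 24/(4*4) = 3/2, so a_2 = 3/2. Work downward with a_k = (k+1)(k+2) a_{k+2} / ((k - 2)(k + 3)):
  a_0 = (1)(2)(3/2) / ((0 - 2)(0 + 3)) = 3/(-6) = -1/2
Hence P_2(x) = 3 x^2/2 - 1/2.

P_2(x); series = 3 x^2/2 - 1/2


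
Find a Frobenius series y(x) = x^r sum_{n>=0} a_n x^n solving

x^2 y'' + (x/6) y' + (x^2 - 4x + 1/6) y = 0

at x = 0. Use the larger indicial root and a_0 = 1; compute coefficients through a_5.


Write in Frobenius form y'' + (p(x)/x) y' + (q(x)/x^2) y = 0:
  p(x) = 1/6,  q(x) = x^2 - 4x + 1/6.
Indicial equation: r(r-1) + (1/6) r + (1/6) = 0 -> roots r_1 = 1/2, r_2 = 1/3.
Take r = r_1 = 1/2. Let y(x) = x^r sum_{n>=0} a_n x^n with a_0 = 1.
Substitute y = x^r sum a_n x^n and match x^{r+n}. The recurrence is
  D(n) a_n - 4 a_{n-1} + 1 a_{n-2} = 0,  where D(n) = (r+n)(r+n-1) + (1/6)(r+n) + (1/6).
  a_n = [4 a_{n-1} - 1 a_{n-2}] / D(n).
Since the indicial polynomial factors as (r - r_1)(r - r_2), D(n) = (r_1 + n - r_1)(r_1 + n - r_2) = n(n + 1/6).
Evaluating step by step (a_0 = 1):
  n = 1: D(1) = 1(1 + 1/6) = 7/6; numerator = 4(1) = 4; a_1 = (4)/(7/6) = 24/7
  n = 2: D(2) = 2(2 + 1/6) = 13/3; numerator = 4(24/7) - 1(1) = 89/7; a_2 = (89/7)/(13/3) = 267/91
  n = 3: D(3) = 3(3 + 1/6) = 19/2; numerator = 4(267/91) - 1(24/7) = 108/13; a_3 = (108/13)/(19/2) = 216/247
  n = 4: D(4) = 4(4 + 1/6) = 50/3; numerator = 4(216/247) - 1(267/91) = 75/133; a_4 = (75/133)/(50/3) = 9/266
  n = 5: D(5) = 5(5 + 1/6) = 155/6; numerator = 4(9/266) - 1(216/247) = -1278/1729; a_5 = (-1278/1729)/(155/6) = -7668/267995

r = 1/2; a_0 = 1; a_1 = 24/7; a_2 = 267/91; a_3 = 216/247; a_4 = 9/266; a_5 = -7668/267995


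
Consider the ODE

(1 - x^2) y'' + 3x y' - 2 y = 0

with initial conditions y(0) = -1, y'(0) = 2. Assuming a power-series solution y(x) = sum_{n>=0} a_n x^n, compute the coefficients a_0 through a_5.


Ansatz: y(x) = sum_{n>=0} a_n x^n, so y'(x) = sum_{n>=1} n a_n x^(n-1) and y''(x) = sum_{n>=2} n(n-1) a_n x^(n-2).
Substitute into P(x) y'' + Q(x) y' + R(x) y = 0 with P(x) = 1 - x^2, Q(x) = 3x, R(x) = -2, and match powers of x.
Initial conditions: a_0 = -1, a_1 = 2.
Setting the coefficient of each power of x to zero and solving order by order (substituting the coefficients already found):
  x^0: 2 a_2 - 2 a_0 = 0  ->  2 a_2 = 2 a_0 = -2  ->  a_2 = -1
  x^1: 6 a_3 + a_1 = 0  ->  6 a_3 = -a_1 = -2  ->  a_3 = -1/3
  x^2: 12 a_4 + 2 a_2 = 0  ->  12 a_4 = -2 a_2 = 2  ->  a_4 = 1/6
  x^3: 20 a_5 + a_3 = 0  ->  20 a_5 = -a_3 = 1/3  ->  a_5 = 1/60
Truncated series: y(x) = -1 + 2 x - x^2 - (1/3) x^3 + (1/6) x^4 + (1/60) x^5 + O(x^6).

a_0 = -1; a_1 = 2; a_2 = -1; a_3 = -1/3; a_4 = 1/6; a_5 = 1/60


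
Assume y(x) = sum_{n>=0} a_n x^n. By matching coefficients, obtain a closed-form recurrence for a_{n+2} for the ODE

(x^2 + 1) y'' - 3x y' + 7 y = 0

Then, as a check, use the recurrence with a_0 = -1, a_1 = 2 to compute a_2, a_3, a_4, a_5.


Substitute y = sum_n a_n x^n.
(1 + 1 x^2) y'' contributes (n+2)(n+1) a_{n+2} + n(n-1) a_n at x^n.
-3 x y'(x) contributes -3 n a_n at x^n.
7 y(x) contributes 7 a_n at x^n.
Matching x^n: (n+2)(n+1) a_{n+2} + (n(n-1) - 3 n + 7) a_n = 0.
Thus a_{n+2} = (-n(n-1) + 3 n - 7) / ((n+1)(n+2)) * a_n.

Check with a_0 = -1, a_1 = 2 (apply the recurrence for n = 0, 1, 2, 3): a_0 = -1, a_1 = 2, a_2 = 7/2, a_3 = -4/3, a_4 = -7/8, a_5 = 4/15.

a_(n+2) = (-n(n-1) + 3 n - 7) / ((n+1)(n+2)) * a_n; check: a_0 = -1, a_1 = 2, a_2 = 7/2, a_3 = -4/3, a_4 = -7/8, a_5 = 4/15


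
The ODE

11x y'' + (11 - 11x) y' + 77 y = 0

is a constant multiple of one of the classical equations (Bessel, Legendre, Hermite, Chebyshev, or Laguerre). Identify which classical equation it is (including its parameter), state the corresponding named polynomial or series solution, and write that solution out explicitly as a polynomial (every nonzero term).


All three coefficients share the factor 11; dividing through by 11 gives  x y'' + (1 - x) y' + 7 y = 0.
This matches the Laguerre equation x y'' + (1 - x) y' + n y = 0 with n = 7; the polynomial solution is L_7(x).
With y = sum_k a_k x^k, matching x^k gives (k+1)k a_{k+1} + (k+1) a_{k+1} - k a_k + n a_k = 0, i.e. (k+1)^2 a_{k+1} = (k - n) a_k = (k - 7) a_k. The right side vanishes at k = 7, so the series terminates at degree 7.
Standard normalization L_n(0) = 1 gives a_0 = 1. Work upward with a_{k+1} = (k - 7) a_k / (k+1)^2:
  a_1 = (0 - 7)(1) / 1^2 = -7/1 = -7
  a_2 = (1 - 7)(-7) / 2^2 = 42/4 = 21/2
  a_3 = (2 - 7)(21/2) / 3^2 = (-105/2)/9 = -35/6
  a_4 = (3 - 7)(-35/6) / 4^2 = (70/3)/16 = 35/24
  a_5 = (4 - 7)(35/24) / 5^2 = (-35/8)/25 = -7/40
  a_6 = (5 - 7)(-7/40) / 6^2 = (7/20)/36 = 7/720
  a_7 = (6 - 7)(7/720) / 7^2 = (-7/720)/49 = -1/5040
Hence L_7(x) = -x^7/5040 + 7 x^6/720 - 7 x^5/40 + 35 x^4/24 - 35 x^3/6 + 21 x^2/2 - 7 x + 1.

L_7(x); series = -x^7/5040 + 7 x^6/720 - 7 x^5/40 + 35 x^4/24 - 35 x^3/6 + 21 x^2/2 - 7 x + 1
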